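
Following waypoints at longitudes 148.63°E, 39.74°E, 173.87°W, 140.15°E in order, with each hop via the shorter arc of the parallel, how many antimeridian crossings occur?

Leg 1: +148.63° → +39.74°, shortest Δλ = -108.89° (west) — does not cross 180°.
Leg 2: +39.74° → -173.87°, shortest Δλ = 146.39° (east) — crosses 180°.
Leg 3: -173.87° → +140.15°, shortest Δλ = -45.98° (west) — crosses 180°.
Total crossings: 2.

2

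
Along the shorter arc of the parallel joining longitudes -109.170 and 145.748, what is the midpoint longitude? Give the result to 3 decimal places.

Signed shortest Δλ from -109.170° to +145.748° is -105.082°.
Midpoint longitude = -109.170° + (-105.082°)/2 = -109.170° − 52.541° = -161.711°.
(The naïve average (-109.170 + +145.748)/2 = 18.289° is on the wrong side of the globe.)

-161.711°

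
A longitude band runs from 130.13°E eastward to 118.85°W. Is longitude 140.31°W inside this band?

Band width going east from +130.13° to -118.85°: ((-118.85 − 130.13) mod 360) = 111.02°.
Offset of -140.31° east of the west edge: ((-140.31 − 130.13) mod 360) = 89.56°.
89.56° ≤ 111.02° ⇒ inside.

Yes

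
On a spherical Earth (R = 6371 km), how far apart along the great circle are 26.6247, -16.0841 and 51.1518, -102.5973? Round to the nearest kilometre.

Δλ = -102.5973 − -16.0841 = -86.5132°.
Δφ = 51.1518 − 26.6247 = 24.5271°.
a = sin²(Δφ/2) + cos φ₁ · cos φ₂ · sin²(Δλ/2) = 0.308438.
c = 2·atan2(√a, √(1−a)) = 1.17762 rad → d = 6371·c ≈ 7502.62 km.

7503 km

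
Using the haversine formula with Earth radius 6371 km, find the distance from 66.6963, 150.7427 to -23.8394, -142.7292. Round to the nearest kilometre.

11467 km

Δλ = -142.7292 − 150.7427 = -293.4719°; wrapped into (−180°, 180°]: 66.5281°.
Δφ = -23.8394 − 66.6963 = -90.5357°.
a = sin²(Δφ/2) + cos φ₁ · cos φ₂ · sin²(Δλ/2) = 0.613538.
c = 2·atan2(√a, √(1−a)) = 1.79987 rad → d = 6371·c ≈ 11466.98 km.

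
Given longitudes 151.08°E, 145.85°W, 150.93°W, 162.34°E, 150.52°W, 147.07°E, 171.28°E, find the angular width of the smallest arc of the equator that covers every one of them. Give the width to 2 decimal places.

Sort the longitudes: -150.93°, -150.52°, -145.85°, +147.07°, +151.08°, +162.34°, +171.28°.
Eastward gaps between consecutive values (wrapping around): 0.41°, 4.67°, 292.92°, 4.01°, 11.26°, 8.94°, 37.79°.
Largest gap = 292.92° ⇒ minimal covering band is its complement: 360° − 292.92° = 67.08°.
Band runs from +147.07° eastward to -145.85°, crossing the antimeridian.

67.08°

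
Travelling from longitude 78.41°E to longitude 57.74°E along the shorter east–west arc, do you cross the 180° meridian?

Signed shortest Δλ = ((57.74 − 78.41 + 180) mod 360) − 180 = -20.67°.
Going west by 20.67° from +78.41° reaches +57.74° without touching 180°.

No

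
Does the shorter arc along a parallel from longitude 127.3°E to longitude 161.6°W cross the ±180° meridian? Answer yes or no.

Naïve |-161.6 − 127.3| = 288.9° > 180°, so the shorter arc goes the other way round — across 180°.
Signed shortest Δλ = ((-161.6 − 127.3 + 180) mod 360) − 180 = 71.1°.
Going east by 71.1° from +127.3° passes through 180° before reaching -161.6°.

Yes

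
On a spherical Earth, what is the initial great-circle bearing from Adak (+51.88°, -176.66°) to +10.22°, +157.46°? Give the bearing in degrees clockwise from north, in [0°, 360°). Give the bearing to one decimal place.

Δλ = 157.46 − -176.66 = 334.12°; wrapped into (−180°, 180°]: -25.88°.
θ = atan2( sin Δλ · cos φ₂ , cos φ₁ · sin φ₂ − sin φ₁ · cos φ₂ · cos Δλ )
  = atan2(-0.42956, -0.58706) = -143.806° → normalised to [0°, 360°): 216.194°.

216.2°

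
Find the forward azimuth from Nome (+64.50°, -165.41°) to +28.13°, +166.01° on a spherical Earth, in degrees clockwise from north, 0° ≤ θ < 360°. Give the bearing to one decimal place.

Δλ = 166.01 − -165.41 = 331.42°; wrapped into (−180°, 180°]: -28.58°.
θ = atan2( sin Δλ · cos φ₂ , cos φ₁ · sin φ₂ − sin φ₁ · cos φ₂ · cos Δλ )
  = atan2(-0.42188, -0.49601) = -139.617° → normalised to [0°, 360°): 220.383°.

220.4°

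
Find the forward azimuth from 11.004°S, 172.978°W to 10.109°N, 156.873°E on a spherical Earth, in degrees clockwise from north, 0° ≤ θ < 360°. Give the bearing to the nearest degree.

Δλ = 156.873 − -172.978 = 329.851°; wrapped into (−180°, 180°]: -30.149°.
θ = atan2( sin Δλ · cos φ₂ , cos φ₁ · sin φ₂ − sin φ₁ · cos φ₂ · cos Δλ )
  = atan2(-0.49445, 0.33479) = -55.899° → normalised to [0°, 360°): 304.101°.

304°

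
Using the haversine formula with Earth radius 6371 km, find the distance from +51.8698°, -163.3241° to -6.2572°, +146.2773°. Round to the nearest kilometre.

Δλ = 146.2773 − -163.3241 = 309.6014°; wrapped into (−180°, 180°]: -50.3986°.
Δφ = -6.2572 − 51.8698 = -58.1270°.
a = sin²(Δφ/2) + cos φ₁ · cos φ₂ · sin²(Δλ/2) = 0.347245.
c = 2·atan2(√a, √(1−a)) = 1.26032 rad → d = 6371·c ≈ 8029.51 km.

8030 km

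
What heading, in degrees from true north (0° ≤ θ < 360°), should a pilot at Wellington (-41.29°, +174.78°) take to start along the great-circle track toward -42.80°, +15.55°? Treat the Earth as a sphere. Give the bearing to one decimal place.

Δλ = 15.55 − 174.78 = -159.23°.
θ = atan2( sin Δλ · cos φ₂ , cos φ₁ · sin φ₂ − sin φ₁ · cos φ₂ · cos Δλ )
  = atan2(-0.26019, -0.96322) = -164.884° → normalised to [0°, 360°): 195.116°.

195.1°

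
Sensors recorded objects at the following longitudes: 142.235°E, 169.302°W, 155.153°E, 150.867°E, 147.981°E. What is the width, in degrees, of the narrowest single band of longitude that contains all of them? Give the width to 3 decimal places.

48.463°

Sort the longitudes: -169.302°, +142.235°, +147.981°, +150.867°, +155.153°.
Eastward gaps between consecutive values (wrapping around): 311.537°, 5.746°, 2.886°, 4.286°, 35.545°.
Largest gap = 311.537° ⇒ minimal covering band is its complement: 360° − 311.537° = 48.463°.
Band runs from +142.235° eastward to -169.302°, crossing the antimeridian.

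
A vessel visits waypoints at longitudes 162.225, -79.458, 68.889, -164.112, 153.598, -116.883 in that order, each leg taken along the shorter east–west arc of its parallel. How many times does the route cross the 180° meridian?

4

Leg 1: +162.225° → -79.458°, shortest Δλ = 118.317° (east) — crosses 180°.
Leg 2: -79.458° → +68.889°, shortest Δλ = 148.347° (east) — does not cross 180°.
Leg 3: +68.889° → -164.112°, shortest Δλ = 126.999° (east) — crosses 180°.
Leg 4: -164.112° → +153.598°, shortest Δλ = -42.29° (west) — crosses 180°.
Leg 5: +153.598° → -116.883°, shortest Δλ = 89.519° (east) — crosses 180°.
Total crossings: 4.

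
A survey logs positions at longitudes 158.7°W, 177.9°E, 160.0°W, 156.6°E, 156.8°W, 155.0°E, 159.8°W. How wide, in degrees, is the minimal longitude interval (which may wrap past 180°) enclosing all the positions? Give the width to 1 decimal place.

48.2°

Sort the longitudes: -160.0°, -159.8°, -158.7°, -156.8°, +155.0°, +156.6°, +177.9°.
Eastward gaps between consecutive values (wrapping around): 0.2°, 1.1°, 1.9°, 311.8°, 1.6°, 21.3°, 22.1°.
Largest gap = 311.8° ⇒ minimal covering band is its complement: 360° − 311.8° = 48.2°.
Band runs from +155.0° eastward to -156.8°, crossing the antimeridian.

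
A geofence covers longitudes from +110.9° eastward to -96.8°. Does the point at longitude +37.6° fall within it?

Band width going east from +110.9° to -96.8°: ((-96.8 − 110.9) mod 360) = 152.3°.
Offset of +37.6° east of the west edge: ((37.6 − 110.9) mod 360) = 286.7°.
286.7° > 152.3° ⇒ outside.

No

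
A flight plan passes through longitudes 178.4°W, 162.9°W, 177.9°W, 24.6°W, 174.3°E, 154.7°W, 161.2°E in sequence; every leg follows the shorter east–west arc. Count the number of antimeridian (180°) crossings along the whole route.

3

Leg 1: -178.4° → -162.9°, shortest Δλ = 15.5° (east) — does not cross 180°.
Leg 2: -162.9° → -177.9°, shortest Δλ = -15.0° (west) — does not cross 180°.
Leg 3: -177.9° → -24.6°, shortest Δλ = 153.3° (east) — does not cross 180°.
Leg 4: -24.6° → +174.3°, shortest Δλ = -161.1° (west) — crosses 180°.
Leg 5: +174.3° → -154.7°, shortest Δλ = 31.0° (east) — crosses 180°.
Leg 6: -154.7° → +161.2°, shortest Δλ = -44.1° (west) — crosses 180°.
Total crossings: 3.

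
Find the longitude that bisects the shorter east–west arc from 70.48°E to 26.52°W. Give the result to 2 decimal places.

Signed shortest Δλ from +70.48° to -26.52° is -97.00°.
Midpoint longitude = +70.48° + (-97.00°)/2 = +70.48° − 48.50° = +21.98°.

21.98°E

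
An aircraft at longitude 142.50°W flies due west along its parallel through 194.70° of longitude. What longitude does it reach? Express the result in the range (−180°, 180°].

22.80°E

Start at -142.50°; shift −194.70° → -337.20°.
-337.20° lies outside (−180°, 180°]; add 360° → +22.80°.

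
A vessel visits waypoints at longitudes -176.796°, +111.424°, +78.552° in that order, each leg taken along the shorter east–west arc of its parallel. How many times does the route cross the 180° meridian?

1

Leg 1: -176.796° → +111.424°, shortest Δλ = -71.78° (west) — crosses 180°.
Leg 2: +111.424° → +78.552°, shortest Δλ = -32.872° (west) — does not cross 180°.
Total crossings: 1.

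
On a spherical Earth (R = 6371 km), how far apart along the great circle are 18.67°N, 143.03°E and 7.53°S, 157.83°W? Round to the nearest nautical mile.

Δλ = -157.83 − 143.03 = -300.86°; wrapped into (−180°, 180°]: 59.14°.
Δφ = -7.53 − 18.67 = -26.20°.
a = sin²(Δφ/2) + cos φ₁ · cos φ₂ · sin²(Δλ/2) = 0.280095.
c = 2·atan2(√a, √(1−a)) = 1.11541 rad → d = 6371·c ≈ 7106.28 km ≈ 3837.08 nmi.

3837 nmi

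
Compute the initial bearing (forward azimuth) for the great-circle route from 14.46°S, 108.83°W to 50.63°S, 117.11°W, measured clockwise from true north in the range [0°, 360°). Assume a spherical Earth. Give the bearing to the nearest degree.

Δλ = -117.11 − -108.83 = -8.28°.
θ = atan2( sin Δλ · cos φ₂ , cos φ₁ · sin φ₂ − sin φ₁ · cos φ₂ · cos Δλ )
  = atan2(-0.09135, -0.59183) = -171.226° → normalised to [0°, 360°): 188.774°.

189°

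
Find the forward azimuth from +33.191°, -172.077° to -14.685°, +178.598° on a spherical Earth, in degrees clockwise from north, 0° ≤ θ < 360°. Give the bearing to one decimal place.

192.0°

Δλ = 178.598 − -172.077 = 350.675°; wrapped into (−180°, 180°]: -9.325°.
θ = atan2( sin Δλ · cos φ₂ , cos φ₁ · sin φ₂ − sin φ₁ · cos φ₂ · cos Δλ )
  = atan2(-0.15674, -0.73470) = -167.957° → normalised to [0°, 360°): 192.043°.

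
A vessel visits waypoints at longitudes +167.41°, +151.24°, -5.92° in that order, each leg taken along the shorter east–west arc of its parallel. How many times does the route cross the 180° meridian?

0

Leg 1: +167.41° → +151.24°, shortest Δλ = -16.17° (west) — does not cross 180°.
Leg 2: +151.24° → -5.92°, shortest Δλ = -157.16° (west) — does not cross 180°.
Total crossings: 0.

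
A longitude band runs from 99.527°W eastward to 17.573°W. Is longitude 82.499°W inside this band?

Yes

Band width going east from -99.527° to -17.573°: ((-17.573 − -99.527) mod 360) = 81.954°.
Offset of -82.499° east of the west edge: ((-82.499 − -99.527) mod 360) = 17.028°.
17.028° ≤ 81.954° ⇒ inside.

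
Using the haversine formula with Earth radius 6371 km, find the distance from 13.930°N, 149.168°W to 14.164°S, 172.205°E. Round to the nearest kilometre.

5276 km

Δλ = 172.205 − -149.168 = 321.373°; wrapped into (−180°, 180°]: -38.627°.
Δφ = -14.164 − 13.930 = -28.094°.
a = sin²(Δφ/2) + cos φ₁ · cos φ₂ · sin²(Δλ/2) = 0.161854.
c = 2·atan2(√a, √(1−a)) = 0.82808 rad → d = 6371·c ≈ 5275.69 km.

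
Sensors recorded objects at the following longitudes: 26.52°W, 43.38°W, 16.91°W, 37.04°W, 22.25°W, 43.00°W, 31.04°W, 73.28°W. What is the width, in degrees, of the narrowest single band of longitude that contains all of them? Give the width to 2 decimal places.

56.37°

Sort the longitudes: -73.28°, -43.38°, -43.00°, -37.04°, -31.04°, -26.52°, -22.25°, -16.91°.
Eastward gaps between consecutive values (wrapping around): 29.90°, 0.38°, 5.96°, 6.00°, 4.52°, 4.27°, 5.34°, 303.63°.
Largest gap = 303.63° ⇒ minimal covering band is its complement: 360° − 303.63° = 56.37°.
Band runs from -73.28° eastward to -16.91°.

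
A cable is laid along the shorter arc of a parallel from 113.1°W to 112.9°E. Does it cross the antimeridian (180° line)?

Naïve |112.9 − -113.1| = 226.0° > 180°, so the shorter arc goes the other way round — across 180°.
Signed shortest Δλ = ((112.9 − -113.1 + 180) mod 360) − 180 = -134.0°.
Going west by 134.0° from -113.1° passes through 180° before reaching +112.9°.

Yes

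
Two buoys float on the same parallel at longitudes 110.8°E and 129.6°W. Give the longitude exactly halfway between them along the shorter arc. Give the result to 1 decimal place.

170.6°E

Signed shortest Δλ from +110.8° to -129.6° is +119.6°.
Midpoint longitude = +110.8° + (+119.6°)/2 = +110.8° + 59.8° = +170.6°.
(The naïve average (+110.8 + -129.6)/2 = -9.4° is on the wrong side of the globe.)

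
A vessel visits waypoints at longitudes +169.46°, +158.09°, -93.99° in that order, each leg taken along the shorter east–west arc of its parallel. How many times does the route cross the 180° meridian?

Leg 1: +169.46° → +158.09°, shortest Δλ = -11.37° (west) — does not cross 180°.
Leg 2: +158.09° → -93.99°, shortest Δλ = 107.92° (east) — crosses 180°.
Total crossings: 1.

1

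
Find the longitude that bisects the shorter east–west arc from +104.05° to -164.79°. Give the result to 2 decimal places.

+149.63°

Signed shortest Δλ from +104.05° to -164.79° is +91.16°.
Midpoint longitude = +104.05° + (+91.16°)/2 = +104.05° + 45.58° = +149.63°.
(The naïve average (+104.05 + -164.79)/2 = -30.37° is on the wrong side of the globe.)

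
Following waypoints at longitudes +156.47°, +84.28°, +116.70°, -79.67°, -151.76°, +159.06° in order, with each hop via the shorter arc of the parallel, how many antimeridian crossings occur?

Leg 1: +156.47° → +84.28°, shortest Δλ = -72.19° (west) — does not cross 180°.
Leg 2: +84.28° → +116.70°, shortest Δλ = 32.42° (east) — does not cross 180°.
Leg 3: +116.70° → -79.67°, shortest Δλ = 163.63° (east) — crosses 180°.
Leg 4: -79.67° → -151.76°, shortest Δλ = -72.09° (west) — does not cross 180°.
Leg 5: -151.76° → +159.06°, shortest Δλ = -49.18° (west) — crosses 180°.
Total crossings: 2.

2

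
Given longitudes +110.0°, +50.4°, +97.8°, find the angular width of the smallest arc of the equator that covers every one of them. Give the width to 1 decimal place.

59.6°

Sort the longitudes: +50.4°, +97.8°, +110.0°.
Eastward gaps between consecutive values (wrapping around): 47.4°, 12.2°, 300.4°.
Largest gap = 300.4° ⇒ minimal covering band is its complement: 360° − 300.4° = 59.6°.
Band runs from +50.4° eastward to +110.0°.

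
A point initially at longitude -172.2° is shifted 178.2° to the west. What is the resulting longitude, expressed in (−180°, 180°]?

+9.6°

Start at -172.2°; shift −178.2° → -350.4°.
-350.4° lies outside (−180°, 180°]; add 360° → +9.6°.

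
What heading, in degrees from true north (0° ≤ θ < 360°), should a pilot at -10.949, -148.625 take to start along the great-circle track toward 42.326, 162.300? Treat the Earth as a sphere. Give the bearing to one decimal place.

323.4°

Δλ = 162.300 − -148.625 = 310.925°; wrapped into (−180°, 180°]: -49.075°.
θ = atan2( sin Δλ · cos φ₂ , cos φ₁ · sin φ₂ − sin φ₁ · cos φ₂ · cos Δλ )
  = atan2(-0.55861, 0.75308) = -36.567° → normalised to [0°, 360°): 323.433°.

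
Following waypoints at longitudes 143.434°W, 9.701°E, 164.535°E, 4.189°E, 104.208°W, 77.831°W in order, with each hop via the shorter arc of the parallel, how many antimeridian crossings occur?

0

Leg 1: -143.434° → +9.701°, shortest Δλ = 153.135° (east) — does not cross 180°.
Leg 2: +9.701° → +164.535°, shortest Δλ = 154.834° (east) — does not cross 180°.
Leg 3: +164.535° → +4.189°, shortest Δλ = -160.346° (west) — does not cross 180°.
Leg 4: +4.189° → -104.208°, shortest Δλ = -108.397° (west) — does not cross 180°.
Leg 5: -104.208° → -77.831°, shortest Δλ = 26.377° (east) — does not cross 180°.
Total crossings: 0.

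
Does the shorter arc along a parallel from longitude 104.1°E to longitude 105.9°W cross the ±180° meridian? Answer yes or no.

Naïve |-105.9 − 104.1| = 210.0° > 180°, so the shorter arc goes the other way round — across 180°.
Signed shortest Δλ = ((-105.9 − 104.1 + 180) mod 360) − 180 = 150.0°.
Going east by 150.0° from +104.1° passes through 180° before reaching -105.9°.

Yes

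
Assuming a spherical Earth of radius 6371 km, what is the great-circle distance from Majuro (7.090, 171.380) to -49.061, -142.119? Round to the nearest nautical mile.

Δλ = -142.119 − 171.380 = -313.499°; wrapped into (−180°, 180°]: 46.501°.
Δφ = -49.061 − 7.090 = -56.151°.
a = sin²(Δφ/2) + cos φ₁ · cos φ₂ · sin²(Δλ/2) = 0.322824.
c = 2·atan2(√a, √(1−a)) = 1.20858 rad → d = 6371·c ≈ 7699.83 km ≈ 4157.58 nmi.

4158 nmi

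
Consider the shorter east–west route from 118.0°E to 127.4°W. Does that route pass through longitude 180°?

Yes

Naïve |-127.4 − 118.0| = 245.4° > 180°, so the shorter arc goes the other way round — across 180°.
Signed shortest Δλ = ((-127.4 − 118.0 + 180) mod 360) − 180 = 114.6°.
Going east by 114.6° from +118.0° passes through 180° before reaching -127.4°.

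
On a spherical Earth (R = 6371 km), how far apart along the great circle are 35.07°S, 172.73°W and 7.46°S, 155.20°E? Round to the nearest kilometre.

4485 km

Δλ = 155.20 − -172.73 = 327.93°; wrapped into (−180°, 180°]: -32.07°.
Δφ = -7.46 − -35.07 = 27.61°.
a = sin²(Δφ/2) + cos φ₁ · cos φ₂ · sin²(Δλ/2) = 0.118858.
c = 2·atan2(√a, √(1−a)) = 0.70396 rad → d = 6371·c ≈ 4484.94 km.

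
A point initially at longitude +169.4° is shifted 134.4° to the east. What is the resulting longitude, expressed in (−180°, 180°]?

Start at +169.4°; shift +134.4° → +303.8°.
+303.8° lies outside (−180°, 180°]; subtract 360° → -56.2°.

-56.2°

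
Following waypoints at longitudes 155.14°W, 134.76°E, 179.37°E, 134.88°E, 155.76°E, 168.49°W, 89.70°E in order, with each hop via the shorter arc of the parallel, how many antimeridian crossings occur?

3

Leg 1: -155.14° → +134.76°, shortest Δλ = -70.1° (west) — crosses 180°.
Leg 2: +134.76° → +179.37°, shortest Δλ = 44.61° (east) — does not cross 180°.
Leg 3: +179.37° → +134.88°, shortest Δλ = -44.49° (west) — does not cross 180°.
Leg 4: +134.88° → +155.76°, shortest Δλ = 20.88° (east) — does not cross 180°.
Leg 5: +155.76° → -168.49°, shortest Δλ = 35.75° (east) — crosses 180°.
Leg 6: -168.49° → +89.70°, shortest Δλ = -101.81° (west) — crosses 180°.
Total crossings: 3.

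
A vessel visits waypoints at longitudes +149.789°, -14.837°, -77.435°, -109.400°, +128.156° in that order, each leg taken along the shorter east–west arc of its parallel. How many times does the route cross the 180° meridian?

1

Leg 1: +149.789° → -14.837°, shortest Δλ = -164.626° (west) — does not cross 180°.
Leg 2: -14.837° → -77.435°, shortest Δλ = -62.598° (west) — does not cross 180°.
Leg 3: -77.435° → -109.400°, shortest Δλ = -31.965° (west) — does not cross 180°.
Leg 4: -109.400° → +128.156°, shortest Δλ = -122.444° (west) — crosses 180°.
Total crossings: 1.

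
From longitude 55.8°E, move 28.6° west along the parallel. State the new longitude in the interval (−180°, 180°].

27.2°E

Start at +55.8°; shift −28.6° → +27.2°.
+27.2° already lies in (−180°, 180°].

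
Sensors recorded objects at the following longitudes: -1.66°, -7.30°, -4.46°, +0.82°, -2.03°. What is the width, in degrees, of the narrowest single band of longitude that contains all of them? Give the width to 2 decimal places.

8.12°

Sort the longitudes: -7.30°, -4.46°, -2.03°, -1.66°, +0.82°.
Eastward gaps between consecutive values (wrapping around): 2.84°, 2.43°, 0.37°, 2.48°, 351.88°.
Largest gap = 351.88° ⇒ minimal covering band is its complement: 360° − 351.88° = 8.12°.
Band runs from -7.30° eastward to +0.82°.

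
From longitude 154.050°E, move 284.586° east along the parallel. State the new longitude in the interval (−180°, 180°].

78.636°E

Start at +154.050°; shift +284.586° → +438.636°.
+438.636° lies outside (−180°, 180°]; subtract 360° → +78.636°.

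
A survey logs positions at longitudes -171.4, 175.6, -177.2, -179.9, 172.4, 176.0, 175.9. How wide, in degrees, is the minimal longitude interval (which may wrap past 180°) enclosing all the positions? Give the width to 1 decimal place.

Sort the longitudes: -179.9°, -177.2°, -171.4°, +172.4°, +175.6°, +175.9°, +176.0°.
Eastward gaps between consecutive values (wrapping around): 2.7°, 5.8°, 343.8°, 3.2°, 0.3°, 0.1°, 4.1°.
Largest gap = 343.8° ⇒ minimal covering band is its complement: 360° − 343.8° = 16.2°.
Band runs from +172.4° eastward to -171.4°, crossing the antimeridian.

16.2°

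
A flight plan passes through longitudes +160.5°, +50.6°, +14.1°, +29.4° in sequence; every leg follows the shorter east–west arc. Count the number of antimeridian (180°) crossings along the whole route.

0

Leg 1: +160.5° → +50.6°, shortest Δλ = -109.9° (west) — does not cross 180°.
Leg 2: +50.6° → +14.1°, shortest Δλ = -36.5° (west) — does not cross 180°.
Leg 3: +14.1° → +29.4°, shortest Δλ = 15.3° (east) — does not cross 180°.
Total crossings: 0.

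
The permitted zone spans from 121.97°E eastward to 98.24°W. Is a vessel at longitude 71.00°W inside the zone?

No

Band width going east from +121.97° to -98.24°: ((-98.24 − 121.97) mod 360) = 139.79°.
Offset of -71.00° east of the west edge: ((-71.00 − 121.97) mod 360) = 167.03°.
167.03° > 139.79° ⇒ outside.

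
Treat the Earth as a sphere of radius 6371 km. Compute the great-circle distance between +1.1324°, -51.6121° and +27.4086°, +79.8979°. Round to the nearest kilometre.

13943 km

Δλ = 79.8979 − -51.6121 = 131.5100°.
Δφ = 27.4086 − 1.1324 = 26.2762°.
a = sin²(Δφ/2) + cos φ₁ · cos φ₂ · sin²(Δλ/2) = 0.789571.
c = 2·atan2(√a, √(1−a)) = 2.18847 rad → d = 6371·c ≈ 13942.76 km.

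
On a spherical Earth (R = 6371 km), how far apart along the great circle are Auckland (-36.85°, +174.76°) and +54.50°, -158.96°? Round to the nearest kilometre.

Δλ = -158.96 − 174.76 = -333.72°; wrapped into (−180°, 180°]: 26.28°.
Δφ = 54.50 − -36.85 = 91.35°.
a = sin²(Δφ/2) + cos φ₁ · cos φ₂ · sin²(Δλ/2) = 0.535794.
c = 2·atan2(√a, √(1−a)) = 1.64245 rad → d = 6371·c ≈ 10464.03 km.

10464 km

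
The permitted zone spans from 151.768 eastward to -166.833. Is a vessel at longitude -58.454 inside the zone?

No

Band width going east from +151.768° to -166.833°: ((-166.833 − 151.768) mod 360) = 41.399°.
Offset of -58.454° east of the west edge: ((-58.454 − 151.768) mod 360) = 149.778°.
149.778° > 41.399° ⇒ outside.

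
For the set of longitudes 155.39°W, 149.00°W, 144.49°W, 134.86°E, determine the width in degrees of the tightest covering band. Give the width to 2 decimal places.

Sort the longitudes: -155.39°, -149.00°, -144.49°, +134.86°.
Eastward gaps between consecutive values (wrapping around): 6.39°, 4.51°, 279.35°, 69.75°.
Largest gap = 279.35° ⇒ minimal covering band is its complement: 360° − 279.35° = 80.65°.
Band runs from +134.86° eastward to -144.49°, crossing the antimeridian.

80.65°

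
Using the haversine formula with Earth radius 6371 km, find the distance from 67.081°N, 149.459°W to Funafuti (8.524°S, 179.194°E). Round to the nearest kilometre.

Δλ = 179.194 − -149.459 = 328.653°; wrapped into (−180°, 180°]: -31.347°.
Δφ = -8.524 − 67.081 = -75.605°.
a = sin²(Δφ/2) + cos φ₁ · cos φ₂ · sin²(Δλ/2) = 0.403805.
c = 2·atan2(√a, √(1−a)) = 1.37720 rad → d = 6371·c ≈ 8774.14 km.

8774 km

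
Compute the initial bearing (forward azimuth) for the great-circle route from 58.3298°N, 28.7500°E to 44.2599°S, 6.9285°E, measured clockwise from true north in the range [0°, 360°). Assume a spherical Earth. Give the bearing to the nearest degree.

Δλ = 6.9285 − 28.7500 = -21.8215°.
θ = atan2( sin Δλ · cos φ₂ , cos φ₁ · sin φ₂ − sin φ₁ · cos φ₂ · cos Δλ )
  = atan2(-0.26622, -0.93228) = -164.063° → normalised to [0°, 360°): 195.937°.

196°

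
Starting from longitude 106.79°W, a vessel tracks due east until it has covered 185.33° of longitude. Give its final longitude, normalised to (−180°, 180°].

Start at -106.79°; shift +185.33° → +78.54°.
+78.54° already lies in (−180°, 180°].

78.54°E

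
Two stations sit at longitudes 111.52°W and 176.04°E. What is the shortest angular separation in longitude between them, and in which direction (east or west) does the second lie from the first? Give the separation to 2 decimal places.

72.44° west

Raw difference: 176.04 − -111.52 = 287.56°.
Normalise into (−180°, 180°]: 287.56° − 360° = -72.44°.
Negative ⇒ the second point lies to the west; separation 72.44°.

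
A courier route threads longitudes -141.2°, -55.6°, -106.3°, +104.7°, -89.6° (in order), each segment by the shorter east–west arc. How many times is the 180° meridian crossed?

2

Leg 1: -141.2° → -55.6°, shortest Δλ = 85.6° (east) — does not cross 180°.
Leg 2: -55.6° → -106.3°, shortest Δλ = -50.7° (west) — does not cross 180°.
Leg 3: -106.3° → +104.7°, shortest Δλ = -149.0° (west) — crosses 180°.
Leg 4: +104.7° → -89.6°, shortest Δλ = 165.7° (east) — crosses 180°.
Total crossings: 2.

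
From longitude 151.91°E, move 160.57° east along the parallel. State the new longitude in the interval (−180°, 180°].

47.52°W

Start at +151.91°; shift +160.57° → +312.48°.
+312.48° lies outside (−180°, 180°]; subtract 360° → -47.52°.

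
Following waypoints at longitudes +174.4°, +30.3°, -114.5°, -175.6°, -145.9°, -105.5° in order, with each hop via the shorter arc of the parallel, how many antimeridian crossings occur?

0

Leg 1: +174.4° → +30.3°, shortest Δλ = -144.1° (west) — does not cross 180°.
Leg 2: +30.3° → -114.5°, shortest Δλ = -144.8° (west) — does not cross 180°.
Leg 3: -114.5° → -175.6°, shortest Δλ = -61.1° (west) — does not cross 180°.
Leg 4: -175.6° → -145.9°, shortest Δλ = 29.7° (east) — does not cross 180°.
Leg 5: -145.9° → -105.5°, shortest Δλ = 40.4° (east) — does not cross 180°.
Total crossings: 0.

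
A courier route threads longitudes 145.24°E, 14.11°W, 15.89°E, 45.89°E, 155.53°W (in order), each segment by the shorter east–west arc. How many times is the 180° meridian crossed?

Leg 1: +145.24° → -14.11°, shortest Δλ = -159.35° (west) — does not cross 180°.
Leg 2: -14.11° → +15.89°, shortest Δλ = 30.0° (east) — does not cross 180°.
Leg 3: +15.89° → +45.89°, shortest Δλ = 30.0° (east) — does not cross 180°.
Leg 4: +45.89° → -155.53°, shortest Δλ = 158.58° (east) — crosses 180°.
Total crossings: 1.

1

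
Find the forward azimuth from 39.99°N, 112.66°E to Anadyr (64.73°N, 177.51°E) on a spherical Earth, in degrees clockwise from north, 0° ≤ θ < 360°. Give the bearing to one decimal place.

33.8°

Δλ = 177.51 − 112.66 = 64.85°.
θ = atan2( sin Δλ · cos φ₂ , cos φ₁ · sin φ₂ − sin φ₁ · cos φ₂ · cos Δλ )
  = atan2(0.38642, 0.57625) = 33.845° → normalised to [0°, 360°): 33.845°.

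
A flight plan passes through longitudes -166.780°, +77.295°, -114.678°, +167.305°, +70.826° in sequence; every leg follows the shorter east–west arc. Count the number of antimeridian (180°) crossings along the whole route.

3

Leg 1: -166.780° → +77.295°, shortest Δλ = -115.925° (west) — crosses 180°.
Leg 2: +77.295° → -114.678°, shortest Δλ = 168.027° (east) — crosses 180°.
Leg 3: -114.678° → +167.305°, shortest Δλ = -78.017° (west) — crosses 180°.
Leg 4: +167.305° → +70.826°, shortest Δλ = -96.479° (west) — does not cross 180°.
Total crossings: 3.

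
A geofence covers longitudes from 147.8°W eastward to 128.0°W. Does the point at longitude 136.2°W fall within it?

Yes

Band width going east from -147.8° to -128.0°: ((-128.0 − -147.8) mod 360) = 19.8°.
Offset of -136.2° east of the west edge: ((-136.2 − -147.8) mod 360) = 11.6°.
11.6° ≤ 19.8° ⇒ inside.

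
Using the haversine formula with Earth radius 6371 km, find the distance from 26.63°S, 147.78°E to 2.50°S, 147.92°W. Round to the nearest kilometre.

7338 km

Δλ = -147.92 − 147.78 = -295.70°; wrapped into (−180°, 180°]: 64.30°.
Δφ = -2.50 − -26.63 = 24.13°.
a = sin²(Δφ/2) + cos φ₁ · cos φ₂ · sin²(Δλ/2) = 0.296581.
c = 2·atan2(√a, √(1−a)) = 1.15181 rad → d = 6371·c ≈ 7338.15 km.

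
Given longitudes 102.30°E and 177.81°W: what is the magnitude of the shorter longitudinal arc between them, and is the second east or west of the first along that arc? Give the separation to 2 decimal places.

Raw difference: -177.81 − 102.30 = -280.11°.
Normalise into (−180°, 180°]: -280.11° + 360° = 79.89°.
Positive ⇒ the second point lies to the east; separation 79.89°.

79.89° east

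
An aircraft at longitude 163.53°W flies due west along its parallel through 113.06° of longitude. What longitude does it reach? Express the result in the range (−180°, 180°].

83.41°E

Start at -163.53°; shift −113.06° → -276.59°.
-276.59° lies outside (−180°, 180°]; add 360° → +83.41°.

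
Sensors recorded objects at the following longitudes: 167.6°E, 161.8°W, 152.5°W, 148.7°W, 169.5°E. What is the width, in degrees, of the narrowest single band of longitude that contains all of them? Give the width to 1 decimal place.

43.7°

Sort the longitudes: -161.8°, -152.5°, -148.7°, +167.6°, +169.5°.
Eastward gaps between consecutive values (wrapping around): 9.3°, 3.8°, 316.3°, 1.9°, 28.7°.
Largest gap = 316.3° ⇒ minimal covering band is its complement: 360° − 316.3° = 43.7°.
Band runs from +167.6° eastward to -148.7°, crossing the antimeridian.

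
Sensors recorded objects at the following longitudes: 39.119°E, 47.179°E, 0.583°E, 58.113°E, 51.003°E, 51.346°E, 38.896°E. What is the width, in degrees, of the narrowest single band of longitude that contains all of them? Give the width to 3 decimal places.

Sort the longitudes: +0.583°, +38.896°, +39.119°, +47.179°, +51.003°, +51.346°, +58.113°.
Eastward gaps between consecutive values (wrapping around): 38.313°, 0.223°, 8.060°, 3.824°, 0.343°, 6.767°, 302.470°.
Largest gap = 302.470° ⇒ minimal covering band is its complement: 360° − 302.470° = 57.530°.
Band runs from +0.583° eastward to +58.113°.

57.530°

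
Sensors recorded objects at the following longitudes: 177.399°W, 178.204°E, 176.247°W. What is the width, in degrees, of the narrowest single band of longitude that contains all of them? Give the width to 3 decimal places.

Sort the longitudes: -177.399°, -176.247°, +178.204°.
Eastward gaps between consecutive values (wrapping around): 1.152°, 354.451°, 4.397°.
Largest gap = 354.451° ⇒ minimal covering band is its complement: 360° − 354.451° = 5.549°.
Band runs from +178.204° eastward to -176.247°, crossing the antimeridian.

5.549°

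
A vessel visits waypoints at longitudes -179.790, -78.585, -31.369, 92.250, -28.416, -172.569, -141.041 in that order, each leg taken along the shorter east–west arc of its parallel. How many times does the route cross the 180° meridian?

Leg 1: -179.790° → -78.585°, shortest Δλ = 101.205° (east) — does not cross 180°.
Leg 2: -78.585° → -31.369°, shortest Δλ = 47.216° (east) — does not cross 180°.
Leg 3: -31.369° → +92.250°, shortest Δλ = 123.619° (east) — does not cross 180°.
Leg 4: +92.250° → -28.416°, shortest Δλ = -120.666° (west) — does not cross 180°.
Leg 5: -28.416° → -172.569°, shortest Δλ = -144.153° (west) — does not cross 180°.
Leg 6: -172.569° → -141.041°, shortest Δλ = 31.528° (east) — does not cross 180°.
Total crossings: 0.

0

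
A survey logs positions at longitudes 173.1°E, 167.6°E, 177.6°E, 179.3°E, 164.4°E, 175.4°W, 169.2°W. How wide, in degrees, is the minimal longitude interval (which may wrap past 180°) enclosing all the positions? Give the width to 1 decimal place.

Sort the longitudes: -175.4°, -169.2°, +164.4°, +167.6°, +173.1°, +177.6°, +179.3°.
Eastward gaps between consecutive values (wrapping around): 6.2°, 333.6°, 3.2°, 5.5°, 4.5°, 1.7°, 5.3°.
Largest gap = 333.6° ⇒ minimal covering band is its complement: 360° − 333.6° = 26.4°.
Band runs from +164.4° eastward to -169.2°, crossing the antimeridian.

26.4°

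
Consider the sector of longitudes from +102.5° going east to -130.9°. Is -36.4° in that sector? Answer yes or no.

Band width going east from +102.5° to -130.9°: ((-130.9 − 102.5) mod 360) = 126.6°.
Offset of -36.4° east of the west edge: ((-36.4 − 102.5) mod 360) = 221.1°.
221.1° > 126.6° ⇒ outside.

No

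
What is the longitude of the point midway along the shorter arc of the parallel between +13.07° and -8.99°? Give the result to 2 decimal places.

+2.04°

Signed shortest Δλ from +13.07° to -8.99° is -22.06°.
Midpoint longitude = +13.07° + (-22.06°)/2 = +13.07° − 11.03° = +2.04°.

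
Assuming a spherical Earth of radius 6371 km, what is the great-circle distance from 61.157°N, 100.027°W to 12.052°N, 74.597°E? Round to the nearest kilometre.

11861 km

Δλ = 74.597 − -100.027 = 174.624°.
Δφ = 12.052 − 61.157 = -49.105°.
a = sin²(Δφ/2) + cos φ₁ · cos φ₂ · sin²(Δλ/2) = 0.643403.
c = 2·atan2(√a, √(1−a)) = 1.86169 rad → d = 6371·c ≈ 11860.81 km.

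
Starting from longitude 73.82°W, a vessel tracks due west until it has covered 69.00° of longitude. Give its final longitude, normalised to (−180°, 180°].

142.82°W

Start at -73.82°; shift −69.00° → -142.82°.
-142.82° already lies in (−180°, 180°].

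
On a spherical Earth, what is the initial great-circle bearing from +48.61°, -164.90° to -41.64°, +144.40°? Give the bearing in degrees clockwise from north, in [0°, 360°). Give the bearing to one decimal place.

Δλ = 144.40 − -164.90 = 309.30°; wrapped into (−180°, 180°]: -50.70°.
θ = atan2( sin Δλ · cos φ₂ , cos φ₁ · sin φ₂ − sin φ₁ · cos φ₂ · cos Δλ )
  = atan2(-0.57832, -0.79444) = -143.947° → normalised to [0°, 360°): 216.053°.

216.1°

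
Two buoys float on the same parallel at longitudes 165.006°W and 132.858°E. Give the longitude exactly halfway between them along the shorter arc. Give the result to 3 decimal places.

Signed shortest Δλ from -165.006° to +132.858° is -62.136°.
Midpoint longitude = -165.006° + (-62.136°)/2 = -165.006° − 31.068° = -196.074°.
Normalise into (−180°, 180°]: +163.926°.
(The naïve average (-165.006 + +132.858)/2 = -16.074° is on the wrong side of the globe.)

163.926°E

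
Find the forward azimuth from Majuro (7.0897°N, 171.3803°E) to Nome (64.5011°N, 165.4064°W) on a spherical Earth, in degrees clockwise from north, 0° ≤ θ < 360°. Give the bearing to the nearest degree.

11°

Δλ = -165.4064 − 171.3803 = -336.7867°; wrapped into (−180°, 180°]: 23.2133°.
θ = atan2( sin Δλ · cos φ₂ , cos φ₁ · sin φ₂ − sin φ₁ · cos φ₂ · cos Δλ )
  = atan2(0.16968, 0.84686) = 11.330° → normalised to [0°, 360°): 11.330°.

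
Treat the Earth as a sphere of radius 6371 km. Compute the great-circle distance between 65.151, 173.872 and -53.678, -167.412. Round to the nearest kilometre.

13309 km

Δλ = -167.412 − 173.872 = -341.284°; wrapped into (−180°, 180°]: 18.716°.
Δφ = -53.678 − 65.151 = -118.829°.
a = sin²(Δφ/2) + cos φ₁ · cos φ₂ · sin²(Δλ/2) = 0.747680.
c = 2·atan2(√a, √(1−a)) = 2.08904 rad → d = 6371·c ≈ 13309.30 km.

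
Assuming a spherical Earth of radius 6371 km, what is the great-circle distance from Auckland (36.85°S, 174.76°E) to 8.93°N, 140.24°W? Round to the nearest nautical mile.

3736 nmi

Δλ = -140.24 − 174.76 = -315.00°; wrapped into (−180°, 180°]: 45.00°.
Δφ = 8.93 − -36.85 = 45.78°.
a = sin²(Δφ/2) + cos φ₁ · cos φ₂ · sin²(Δλ/2) = 0.267060.
c = 2·atan2(√a, √(1−a)) = 1.08617 rad → d = 6371·c ≈ 6919.97 km ≈ 3736.48 nmi.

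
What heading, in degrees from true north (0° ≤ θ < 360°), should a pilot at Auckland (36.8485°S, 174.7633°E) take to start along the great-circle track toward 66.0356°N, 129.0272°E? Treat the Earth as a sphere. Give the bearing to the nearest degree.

Δλ = 129.0272 − 174.7633 = -45.7361°.
θ = atan2( sin Δλ · cos φ₂ , cos φ₁ · sin φ₂ − sin φ₁ · cos φ₂ · cos Δλ )
  = atan2(-0.29087, 0.90125) = -17.887° → normalised to [0°, 360°): 342.113°.

342°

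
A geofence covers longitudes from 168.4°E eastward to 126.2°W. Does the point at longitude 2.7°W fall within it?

Band width going east from +168.4° to -126.2°: ((-126.2 − 168.4) mod 360) = 65.4°.
Offset of -2.7° east of the west edge: ((-2.7 − 168.4) mod 360) = 188.9°.
188.9° > 65.4° ⇒ outside.

No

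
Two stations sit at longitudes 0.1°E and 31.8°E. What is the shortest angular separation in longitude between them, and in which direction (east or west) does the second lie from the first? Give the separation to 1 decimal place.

31.7° east

Raw difference: 31.8 − 0.1 = 31.7°.
Normalise into (−180°, 180°]: 31.7° stays 31.7°.
Positive ⇒ the second point lies to the east; separation 31.7°.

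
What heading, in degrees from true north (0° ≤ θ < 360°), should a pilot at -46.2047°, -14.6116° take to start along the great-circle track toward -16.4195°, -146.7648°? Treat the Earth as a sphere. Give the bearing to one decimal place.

Δλ = -146.7648 − -14.6116 = -132.1532°.
θ = atan2( sin Δλ · cos φ₂ , cos φ₁ · sin φ₂ − sin φ₁ · cos φ₂ · cos Δλ )
  = atan2(-0.71112, -0.66030) = -132.878° → normalised to [0°, 360°): 227.122°.

227.1°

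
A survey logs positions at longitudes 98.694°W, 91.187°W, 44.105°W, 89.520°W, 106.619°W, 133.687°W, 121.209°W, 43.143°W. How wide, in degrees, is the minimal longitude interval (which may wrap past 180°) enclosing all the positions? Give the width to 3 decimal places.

Sort the longitudes: -133.687°, -121.209°, -106.619°, -98.694°, -91.187°, -89.520°, -44.105°, -43.143°.
Eastward gaps between consecutive values (wrapping around): 12.478°, 14.590°, 7.925°, 7.507°, 1.667°, 45.415°, 0.962°, 269.456°.
Largest gap = 269.456° ⇒ minimal covering band is its complement: 360° − 269.456° = 90.544°.
Band runs from -133.687° eastward to -43.143°.

90.544°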